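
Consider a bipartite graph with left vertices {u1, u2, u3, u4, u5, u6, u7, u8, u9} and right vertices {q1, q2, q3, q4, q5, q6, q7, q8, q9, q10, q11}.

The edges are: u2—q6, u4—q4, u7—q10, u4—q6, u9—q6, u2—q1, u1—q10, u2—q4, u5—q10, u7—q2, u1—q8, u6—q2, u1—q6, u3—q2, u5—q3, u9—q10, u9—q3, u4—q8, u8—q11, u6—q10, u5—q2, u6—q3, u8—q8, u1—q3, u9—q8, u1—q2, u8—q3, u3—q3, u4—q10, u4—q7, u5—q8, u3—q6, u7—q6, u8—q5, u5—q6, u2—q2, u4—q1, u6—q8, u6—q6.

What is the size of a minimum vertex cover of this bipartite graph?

8

A maximum matching has 8 edges (e.g. u1–q10, u2–q4, u3–q6, u4–q7, u5–q3, u6–q8, u7–q2, u8–q11).
By König's theorem the minimum vertex cover has the same size. One such cover is {u2, u4, u8, q2, q3, q6, q8, q10}.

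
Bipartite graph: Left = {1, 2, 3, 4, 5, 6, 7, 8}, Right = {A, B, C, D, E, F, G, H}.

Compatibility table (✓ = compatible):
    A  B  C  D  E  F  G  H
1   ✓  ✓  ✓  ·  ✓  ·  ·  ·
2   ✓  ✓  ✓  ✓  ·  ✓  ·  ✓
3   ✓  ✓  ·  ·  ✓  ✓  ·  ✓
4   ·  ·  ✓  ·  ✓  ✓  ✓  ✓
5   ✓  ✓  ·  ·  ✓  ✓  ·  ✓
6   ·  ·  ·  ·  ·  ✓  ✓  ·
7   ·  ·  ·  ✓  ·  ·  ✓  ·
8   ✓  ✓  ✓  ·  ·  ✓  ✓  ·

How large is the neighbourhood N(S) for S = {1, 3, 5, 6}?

7

The union of neighbours of {1, 3, 5, 6} is {A, B, C, E, F, G, H}, which has 7 elements.
Since |N(S)| = 7 ≥ |S| = 4, Hall's condition holds for this subset.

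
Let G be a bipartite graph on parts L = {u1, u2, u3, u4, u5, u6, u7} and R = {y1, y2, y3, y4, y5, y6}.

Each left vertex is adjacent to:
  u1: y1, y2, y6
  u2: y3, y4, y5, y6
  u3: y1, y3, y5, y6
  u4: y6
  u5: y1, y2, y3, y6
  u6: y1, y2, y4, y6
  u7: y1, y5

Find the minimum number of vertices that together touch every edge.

6

{y1, y2, y3, y4, y5, y6} is a vertex cover of size 6: every edge has an endpoint in this set.
No smaller cover exists because u1–y2, u2–y4, u3–y5, u4–y6, u5–y3, u6–y1 is a matching of size 6, and a cover must include an endpoint of each of these disjoint edges (König's theorem).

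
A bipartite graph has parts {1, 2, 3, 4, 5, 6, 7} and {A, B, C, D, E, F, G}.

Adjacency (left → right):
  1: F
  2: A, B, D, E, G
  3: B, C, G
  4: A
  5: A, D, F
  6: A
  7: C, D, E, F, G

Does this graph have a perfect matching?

No

The set {4, 6} has only 1 neighbour ({A}), so by Hall's theorem at most 6 of the 7 left vertices can be matched.
Hence no matching covers every left vertex.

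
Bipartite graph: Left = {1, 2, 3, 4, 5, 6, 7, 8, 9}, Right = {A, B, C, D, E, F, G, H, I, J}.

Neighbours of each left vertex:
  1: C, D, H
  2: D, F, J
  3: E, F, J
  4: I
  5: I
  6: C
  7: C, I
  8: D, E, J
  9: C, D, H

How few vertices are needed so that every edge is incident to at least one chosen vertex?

7

The 7 edges 1–H, 2–J, 3–F, 4–I, 6–C, 8–E, 9–D form a matching, so any vertex cover needs at least 7 vertices (one per matched edge).
Conversely {1, 2, 3, 8, 9, C, I} meets every edge and has exactly 7 vertices, so 7 is optimal.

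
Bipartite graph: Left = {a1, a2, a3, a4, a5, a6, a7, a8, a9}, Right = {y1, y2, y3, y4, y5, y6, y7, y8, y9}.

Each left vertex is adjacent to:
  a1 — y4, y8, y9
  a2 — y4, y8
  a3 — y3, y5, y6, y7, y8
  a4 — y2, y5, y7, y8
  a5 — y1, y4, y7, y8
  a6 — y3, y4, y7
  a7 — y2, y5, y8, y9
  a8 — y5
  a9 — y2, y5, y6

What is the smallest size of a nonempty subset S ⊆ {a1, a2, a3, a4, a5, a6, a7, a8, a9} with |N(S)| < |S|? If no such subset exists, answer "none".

A matching saturating every left vertex exists, for instance a1→y9, a2→y4, a3→y6, a4→y7, a5→y1, a6→y3, a7→y8, a8→y5, a9→y2.
By Hall's marriage theorem, this means |N(S)| ≥ |S| for every subset S, so no violating subset exists.

none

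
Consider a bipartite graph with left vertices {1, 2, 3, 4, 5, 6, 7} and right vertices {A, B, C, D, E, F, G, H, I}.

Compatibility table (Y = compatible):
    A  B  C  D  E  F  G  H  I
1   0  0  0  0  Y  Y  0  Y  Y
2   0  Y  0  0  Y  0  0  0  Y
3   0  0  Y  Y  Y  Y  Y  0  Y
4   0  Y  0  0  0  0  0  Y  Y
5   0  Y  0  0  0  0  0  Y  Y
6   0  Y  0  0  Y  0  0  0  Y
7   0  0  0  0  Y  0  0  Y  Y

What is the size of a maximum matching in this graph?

6

One maximum matching: 1–F, 2–E, 3–G, 4–I, 5–H, 6–B.
The set {2, 4, 5, 6, 7} has only 4 neighbours ({B, E, H, I}), so by Hall's theorem at most 6 of the 7 left vertices can be matched.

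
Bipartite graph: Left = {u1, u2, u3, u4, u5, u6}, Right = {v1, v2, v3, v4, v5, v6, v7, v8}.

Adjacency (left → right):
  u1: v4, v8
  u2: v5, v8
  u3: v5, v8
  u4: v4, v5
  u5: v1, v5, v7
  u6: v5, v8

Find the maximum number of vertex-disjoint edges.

4

One maximum matching: u1→v4, u2→v5, u3→v8, u5→v7.
The set {u1, u2, u3, u4, u6} has only 3 neighbours ({v4, v5, v8}), so by Hall's theorem at most 4 of the 6 left vertices can be matched.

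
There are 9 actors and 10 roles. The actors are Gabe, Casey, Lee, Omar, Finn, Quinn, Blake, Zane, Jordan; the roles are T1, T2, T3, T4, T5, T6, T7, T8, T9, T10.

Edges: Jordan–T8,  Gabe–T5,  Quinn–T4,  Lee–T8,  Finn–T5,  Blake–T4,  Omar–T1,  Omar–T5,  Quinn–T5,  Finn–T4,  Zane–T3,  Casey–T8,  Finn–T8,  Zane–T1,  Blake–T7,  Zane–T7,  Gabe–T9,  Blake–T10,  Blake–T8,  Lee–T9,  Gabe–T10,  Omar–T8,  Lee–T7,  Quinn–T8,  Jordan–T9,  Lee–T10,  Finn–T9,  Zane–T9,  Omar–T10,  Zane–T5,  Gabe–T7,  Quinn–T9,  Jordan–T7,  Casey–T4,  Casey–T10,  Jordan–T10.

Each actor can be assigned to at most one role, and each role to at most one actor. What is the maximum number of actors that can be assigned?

A valid assignment of size 8: Gabe–T5, Casey–T4, Lee–T7, Omar–T1, Finn–T8, Quinn–T9, Blake–T10, Zane–T3.
The set {Gabe, Casey, Lee, Finn, Quinn, Blake, Jordan} has only 6 neighbours ({T10, T4, T5, T7, T8, T9}), so by Hall's theorem at most 8 of the 9 actors can be matched.

8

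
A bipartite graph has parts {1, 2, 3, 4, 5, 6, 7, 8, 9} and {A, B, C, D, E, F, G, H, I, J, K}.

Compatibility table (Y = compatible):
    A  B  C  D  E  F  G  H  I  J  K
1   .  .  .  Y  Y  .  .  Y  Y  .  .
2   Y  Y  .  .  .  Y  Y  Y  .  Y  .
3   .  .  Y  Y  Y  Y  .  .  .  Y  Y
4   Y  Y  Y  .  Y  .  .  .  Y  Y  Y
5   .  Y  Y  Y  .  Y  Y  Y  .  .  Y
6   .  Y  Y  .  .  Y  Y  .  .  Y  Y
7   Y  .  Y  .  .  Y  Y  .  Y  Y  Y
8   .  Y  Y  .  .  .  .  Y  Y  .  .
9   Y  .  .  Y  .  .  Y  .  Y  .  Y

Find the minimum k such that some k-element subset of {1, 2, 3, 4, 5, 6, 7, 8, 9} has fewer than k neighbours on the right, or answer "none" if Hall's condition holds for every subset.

none

A matching saturating every left vertex exists, for instance 1→D, 2→H, 3→F, 4→E, 5→K, 6→J, 7→A, 8→B, 9→G.
By Hall's marriage theorem, this means |N(S)| ≥ |S| for every subset S, so no violating subset exists.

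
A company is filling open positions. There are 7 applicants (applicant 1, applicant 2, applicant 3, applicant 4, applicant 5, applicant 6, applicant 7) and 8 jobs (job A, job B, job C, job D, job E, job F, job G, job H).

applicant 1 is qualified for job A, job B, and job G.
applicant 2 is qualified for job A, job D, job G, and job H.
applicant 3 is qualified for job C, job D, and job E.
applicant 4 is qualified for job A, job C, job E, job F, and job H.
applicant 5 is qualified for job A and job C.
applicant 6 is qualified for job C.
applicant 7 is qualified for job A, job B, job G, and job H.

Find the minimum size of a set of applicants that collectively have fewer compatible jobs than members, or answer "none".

A matching saturating every applicant exists, for instance applicant 1→job B, applicant 2→job D, applicant 3→job E, applicant 4→job F, applicant 5→job A, applicant 6→job C, applicant 7→job G.
By Hall's marriage theorem, this means |N(S)| ≥ |S| for every subset S, so no violating subset exists.

none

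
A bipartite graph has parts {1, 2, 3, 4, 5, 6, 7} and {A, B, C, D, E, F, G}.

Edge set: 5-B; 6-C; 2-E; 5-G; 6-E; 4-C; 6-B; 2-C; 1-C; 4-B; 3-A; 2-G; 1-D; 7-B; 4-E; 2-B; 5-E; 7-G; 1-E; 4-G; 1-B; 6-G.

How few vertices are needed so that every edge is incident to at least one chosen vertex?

6

The 6 edges 1–D, 2–G, 3–A, 4–C, 5–E, 6–B form a matching, so any vertex cover needs at least 6 vertices (one per matched edge).
Conversely {1, 3, B, C, E, G} meets every edge and has exactly 6 vertices, so 6 is optimal.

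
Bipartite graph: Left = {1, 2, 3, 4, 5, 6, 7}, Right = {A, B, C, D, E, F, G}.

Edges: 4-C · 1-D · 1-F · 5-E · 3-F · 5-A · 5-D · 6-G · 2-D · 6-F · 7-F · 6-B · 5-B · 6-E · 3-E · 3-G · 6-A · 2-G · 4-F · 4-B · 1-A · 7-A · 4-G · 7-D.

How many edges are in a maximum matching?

7

For example, pair 1–D, 2–G, 3–E, 4–C, 5–B, 6–A, 7–F.
All 7 left vertices are matched, so no larger matching exists.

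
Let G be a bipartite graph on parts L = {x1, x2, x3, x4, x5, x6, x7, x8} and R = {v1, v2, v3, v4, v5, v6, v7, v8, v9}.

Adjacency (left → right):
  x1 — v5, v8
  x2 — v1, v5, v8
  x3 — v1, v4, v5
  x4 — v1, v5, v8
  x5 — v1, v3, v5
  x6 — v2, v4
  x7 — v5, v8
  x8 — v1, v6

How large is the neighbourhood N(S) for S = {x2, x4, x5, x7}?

The union of neighbours of {x2, x4, x5, x7} is {v1, v3, v5, v8}, which has 4 elements.
Since |N(S)| = 4 ≥ |S| = 4, Hall's condition holds for this subset.

4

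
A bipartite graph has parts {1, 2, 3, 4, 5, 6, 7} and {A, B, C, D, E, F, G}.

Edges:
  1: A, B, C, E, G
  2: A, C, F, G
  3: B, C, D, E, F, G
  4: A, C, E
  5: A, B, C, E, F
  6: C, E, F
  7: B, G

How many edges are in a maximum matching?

7

For example, pair 1→G, 2→F, 3→D, 4→C, 5→A, 6→E, 7→B.
This saturates every left vertex, so 7 is the maximum.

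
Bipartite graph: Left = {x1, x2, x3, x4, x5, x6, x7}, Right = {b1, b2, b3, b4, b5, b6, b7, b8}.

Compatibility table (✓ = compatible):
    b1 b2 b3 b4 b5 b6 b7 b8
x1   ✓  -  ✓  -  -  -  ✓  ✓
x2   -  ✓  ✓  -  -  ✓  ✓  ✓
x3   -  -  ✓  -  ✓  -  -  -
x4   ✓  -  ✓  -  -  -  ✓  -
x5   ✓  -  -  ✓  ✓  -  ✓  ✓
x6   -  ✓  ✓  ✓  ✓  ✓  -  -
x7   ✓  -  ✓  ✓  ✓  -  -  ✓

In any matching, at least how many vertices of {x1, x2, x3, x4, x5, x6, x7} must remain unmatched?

0

For example, pair x1–b8, x2–b7, x3–b5, x4–b3, x5–b4, x6–b6, x7–b1.
This saturates every left vertex, so 7 is the maximum.
That matches 7 of the 7, leaving 0 unmatched; no matching can do better.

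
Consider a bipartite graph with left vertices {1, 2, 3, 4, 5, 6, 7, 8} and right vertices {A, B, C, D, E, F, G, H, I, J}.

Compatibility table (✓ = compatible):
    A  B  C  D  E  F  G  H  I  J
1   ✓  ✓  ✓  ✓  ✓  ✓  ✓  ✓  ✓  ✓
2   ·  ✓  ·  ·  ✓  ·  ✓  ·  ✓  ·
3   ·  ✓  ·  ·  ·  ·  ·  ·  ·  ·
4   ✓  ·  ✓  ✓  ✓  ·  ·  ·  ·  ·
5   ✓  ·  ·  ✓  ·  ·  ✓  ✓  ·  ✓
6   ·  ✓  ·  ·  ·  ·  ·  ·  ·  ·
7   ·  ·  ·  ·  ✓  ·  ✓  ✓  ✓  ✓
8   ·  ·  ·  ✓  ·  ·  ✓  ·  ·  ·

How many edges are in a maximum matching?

7

For example, pair 1-A, 2-I, 3-B, 4-C, 5-J, 7-E, 8-G.
The set {3, 6} has only 1 neighbour ({B}), so by Hall's theorem at most 7 of the 8 left vertices can be matched.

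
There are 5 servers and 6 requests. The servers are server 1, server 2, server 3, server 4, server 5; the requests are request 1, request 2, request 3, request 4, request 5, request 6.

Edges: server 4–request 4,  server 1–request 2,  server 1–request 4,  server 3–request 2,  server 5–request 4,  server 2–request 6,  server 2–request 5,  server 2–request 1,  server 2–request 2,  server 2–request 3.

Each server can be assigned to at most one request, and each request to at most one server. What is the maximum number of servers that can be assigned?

3

A valid assignment of size 3: server 1-request 4, server 2-request 6, server 3-request 2.
The set {server 1, server 3, server 4, server 5} has only 2 neighbours ({request 2, request 4}), so by Hall's theorem at most 3 of the 5 servers can be matched.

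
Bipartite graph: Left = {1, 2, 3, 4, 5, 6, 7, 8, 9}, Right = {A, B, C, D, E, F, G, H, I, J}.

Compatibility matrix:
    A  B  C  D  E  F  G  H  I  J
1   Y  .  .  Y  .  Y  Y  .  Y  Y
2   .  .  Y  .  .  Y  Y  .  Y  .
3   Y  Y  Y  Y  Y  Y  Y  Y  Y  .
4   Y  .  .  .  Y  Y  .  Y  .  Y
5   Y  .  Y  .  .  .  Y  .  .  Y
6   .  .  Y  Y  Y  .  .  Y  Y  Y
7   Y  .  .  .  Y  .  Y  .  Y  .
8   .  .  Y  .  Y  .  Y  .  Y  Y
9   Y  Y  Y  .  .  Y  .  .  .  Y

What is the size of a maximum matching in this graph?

9

One maximum matching: 1-D, 2-F, 3-A, 4-E, 5-C, 6-H, 7-I, 8-G, 9-J.
This saturates every left vertex, so 9 is the maximum.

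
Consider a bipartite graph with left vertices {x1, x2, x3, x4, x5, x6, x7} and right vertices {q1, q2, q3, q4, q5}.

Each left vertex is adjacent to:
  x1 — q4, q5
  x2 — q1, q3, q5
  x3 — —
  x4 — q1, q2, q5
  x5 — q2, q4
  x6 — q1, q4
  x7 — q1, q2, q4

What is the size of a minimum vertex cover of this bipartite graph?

5

{x2, q1, q2, q4, q5} is a vertex cover of size 5: every edge has an endpoint in this set.
No smaller cover exists because x1–q5, x2–q3, x4–q1, x5–q2, x6–q4 is a matching of size 5, and a cover must include an endpoint of each of these disjoint edges (König's theorem).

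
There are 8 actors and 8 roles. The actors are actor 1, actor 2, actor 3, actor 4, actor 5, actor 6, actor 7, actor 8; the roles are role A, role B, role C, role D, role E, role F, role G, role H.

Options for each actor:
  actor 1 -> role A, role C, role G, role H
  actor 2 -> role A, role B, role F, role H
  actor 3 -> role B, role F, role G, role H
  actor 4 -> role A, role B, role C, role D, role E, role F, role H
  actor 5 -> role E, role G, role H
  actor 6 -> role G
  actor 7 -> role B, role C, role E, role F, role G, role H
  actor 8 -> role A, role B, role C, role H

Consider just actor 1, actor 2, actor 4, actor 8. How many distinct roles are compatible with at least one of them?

The union of neighbours of {actor 1, actor 2, actor 4, actor 8} is {role A, role B, role C, role D, role E, role F, role G, role H}, which has 8 elements.
Since |N(S)| = 8 ≥ |S| = 4, Hall's condition holds for this subset.

8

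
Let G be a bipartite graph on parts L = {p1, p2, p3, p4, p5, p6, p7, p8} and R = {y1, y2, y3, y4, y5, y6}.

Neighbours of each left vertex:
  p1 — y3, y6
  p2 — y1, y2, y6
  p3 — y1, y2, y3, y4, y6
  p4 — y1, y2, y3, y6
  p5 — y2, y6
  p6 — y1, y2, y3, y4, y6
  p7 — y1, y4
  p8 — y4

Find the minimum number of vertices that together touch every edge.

5

A maximum matching has 5 edges (e.g. p1–y6, p2–y1, p3–y4, p4–y3, p5–y2).
By König's theorem the minimum vertex cover has the same size. One such cover is {y1, y2, y3, y4, y6}.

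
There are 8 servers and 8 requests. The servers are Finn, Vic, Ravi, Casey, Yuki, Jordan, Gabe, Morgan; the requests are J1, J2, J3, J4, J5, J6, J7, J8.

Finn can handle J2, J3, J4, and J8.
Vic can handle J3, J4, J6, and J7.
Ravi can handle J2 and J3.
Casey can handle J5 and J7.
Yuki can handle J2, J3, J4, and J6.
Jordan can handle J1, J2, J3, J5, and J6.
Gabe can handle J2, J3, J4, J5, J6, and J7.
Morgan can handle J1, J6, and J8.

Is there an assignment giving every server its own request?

Yes

One maximum matching: Finn→J8, Vic→J7, Ravi→J3, Casey→J5, Yuki→J4, Jordan→J1, Gabe→J2, Morgan→J6.
All 8 servers are covered.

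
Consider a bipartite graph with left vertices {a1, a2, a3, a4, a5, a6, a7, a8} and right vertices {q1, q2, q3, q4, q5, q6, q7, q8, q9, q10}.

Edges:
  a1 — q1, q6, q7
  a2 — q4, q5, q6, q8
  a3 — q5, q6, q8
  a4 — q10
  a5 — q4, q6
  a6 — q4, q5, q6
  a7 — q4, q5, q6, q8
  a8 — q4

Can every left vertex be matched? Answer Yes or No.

No

The set {a2, a3, a5, a6, a7, a8} has only 4 neighbours ({q4, q5, q6, q8}), so by Hall's theorem at most 6 of the 8 left vertices can be matched.
Hence no matching covers every left vertex.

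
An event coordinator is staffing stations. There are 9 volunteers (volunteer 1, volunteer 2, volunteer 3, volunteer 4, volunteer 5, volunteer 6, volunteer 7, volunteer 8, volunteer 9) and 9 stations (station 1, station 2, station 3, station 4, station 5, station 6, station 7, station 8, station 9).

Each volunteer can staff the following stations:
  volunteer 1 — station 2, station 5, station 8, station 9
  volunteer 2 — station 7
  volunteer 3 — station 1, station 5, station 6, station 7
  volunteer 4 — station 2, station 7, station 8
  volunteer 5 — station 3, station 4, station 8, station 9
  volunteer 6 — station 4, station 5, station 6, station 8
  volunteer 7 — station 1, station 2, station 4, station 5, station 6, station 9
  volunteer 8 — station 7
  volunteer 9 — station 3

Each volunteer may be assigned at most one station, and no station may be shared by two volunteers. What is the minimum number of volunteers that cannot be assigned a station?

One maximum matching: volunteer 1→station 9, volunteer 2→station 7, volunteer 3→station 1, volunteer 4→station 8, volunteer 5→station 4, volunteer 6→station 5, volunteer 7→station 2, volunteer 9→station 3.
The set {volunteer 2, volunteer 8} has only 1 neighbour ({station 7}), so by Hall's theorem at most 8 of the 9 volunteers can be matched.
That matches 8 of the 9, leaving 1 unmatched; no matching can do better.

1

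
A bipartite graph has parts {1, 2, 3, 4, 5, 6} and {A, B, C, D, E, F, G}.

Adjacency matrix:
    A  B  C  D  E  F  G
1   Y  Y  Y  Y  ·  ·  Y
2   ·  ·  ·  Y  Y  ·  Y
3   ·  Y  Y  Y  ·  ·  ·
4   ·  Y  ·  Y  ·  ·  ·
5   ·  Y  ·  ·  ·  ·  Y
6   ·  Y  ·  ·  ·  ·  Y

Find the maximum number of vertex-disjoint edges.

One maximum matching: 1–A, 2–E, 3–C, 4–D, 5–G, 6–B.
This saturates every left vertex, so 6 is the maximum.

6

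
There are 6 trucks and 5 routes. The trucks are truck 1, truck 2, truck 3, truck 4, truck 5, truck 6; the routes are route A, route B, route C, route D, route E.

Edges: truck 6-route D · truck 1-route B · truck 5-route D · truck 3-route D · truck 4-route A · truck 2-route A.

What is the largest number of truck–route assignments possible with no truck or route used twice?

One maximum matching: truck 1-route B, truck 2-route A, truck 3-route D.
The set {truck 2, truck 3, truck 4, truck 5, truck 6} has only 2 neighbours ({route A, route D}), so by Hall's theorem at most 3 of the 6 trucks can be matched.

3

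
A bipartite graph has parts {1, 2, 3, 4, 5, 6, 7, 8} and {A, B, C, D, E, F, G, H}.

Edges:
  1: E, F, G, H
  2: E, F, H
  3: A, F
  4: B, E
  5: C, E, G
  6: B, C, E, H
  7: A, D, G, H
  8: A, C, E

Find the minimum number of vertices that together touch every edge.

The 8 edges 1–H, 2–F, 3–A, 4–B, 5–G, 6–C, 7–D, 8–E form a matching, so any vertex cover needs at least 8 vertices (one per matched edge).
Conversely {1, 2, 3, 4, 5, 6, 7, 8} meets every edge and has exactly 8 vertices, so 8 is optimal.

8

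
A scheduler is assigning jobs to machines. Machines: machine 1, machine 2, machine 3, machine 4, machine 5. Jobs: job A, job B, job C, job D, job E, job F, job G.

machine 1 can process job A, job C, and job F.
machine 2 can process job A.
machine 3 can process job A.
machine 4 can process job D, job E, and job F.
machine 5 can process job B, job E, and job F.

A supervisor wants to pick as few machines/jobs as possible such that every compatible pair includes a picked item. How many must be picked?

4

The 4 edges machine 1–job C, machine 2–job A, machine 4–job D, machine 5–job F form a matching, so any vertex cover needs at least 4 vertices (one per matched edge).
Conversely {machine 1, machine 4, machine 5, job A} meets every edge and has exactly 4 vertices, so 4 is optimal.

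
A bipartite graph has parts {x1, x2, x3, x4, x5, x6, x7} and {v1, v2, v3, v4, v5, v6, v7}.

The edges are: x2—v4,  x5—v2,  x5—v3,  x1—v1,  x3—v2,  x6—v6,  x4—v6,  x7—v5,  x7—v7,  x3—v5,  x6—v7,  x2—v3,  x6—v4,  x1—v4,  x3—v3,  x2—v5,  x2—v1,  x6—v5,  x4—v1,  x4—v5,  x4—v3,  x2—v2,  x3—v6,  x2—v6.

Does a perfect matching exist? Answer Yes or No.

A valid assignment of size 7: x1-v4, x2-v1, x3-v2, x4-v5, x5-v3, x6-v6, x7-v7.
Every left vertex is matched, so this is a perfect matching.

Yes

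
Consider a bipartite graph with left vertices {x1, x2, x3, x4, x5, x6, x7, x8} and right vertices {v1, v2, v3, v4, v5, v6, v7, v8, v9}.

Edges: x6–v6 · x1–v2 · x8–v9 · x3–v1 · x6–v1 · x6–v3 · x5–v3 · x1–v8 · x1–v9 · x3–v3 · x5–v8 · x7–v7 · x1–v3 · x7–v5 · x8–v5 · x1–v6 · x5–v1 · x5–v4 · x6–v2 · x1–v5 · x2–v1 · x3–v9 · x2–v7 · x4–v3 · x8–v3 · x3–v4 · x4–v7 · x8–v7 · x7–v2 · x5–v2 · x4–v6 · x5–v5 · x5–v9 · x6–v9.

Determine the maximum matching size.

8

For example, pair x1-v2, x2-v1, x3-v4, x4-v6, x5-v8, x6-v3, x7-v5, x8-v7.
All 8 left vertices are matched, so no larger matching exists.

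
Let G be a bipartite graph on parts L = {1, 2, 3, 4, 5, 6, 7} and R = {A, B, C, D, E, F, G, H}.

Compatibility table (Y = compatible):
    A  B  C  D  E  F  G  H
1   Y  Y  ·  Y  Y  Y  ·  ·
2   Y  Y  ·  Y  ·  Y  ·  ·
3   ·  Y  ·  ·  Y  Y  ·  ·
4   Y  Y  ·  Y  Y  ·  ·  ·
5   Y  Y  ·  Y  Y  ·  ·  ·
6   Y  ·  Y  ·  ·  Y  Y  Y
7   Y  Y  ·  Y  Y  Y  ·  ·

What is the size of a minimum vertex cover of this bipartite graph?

A maximum matching has 6 edges (e.g. 1–A, 2–D, 3–F, 4–E, 5–B, 6–G).
By König's theorem the minimum vertex cover has the same size. One such cover is {6, A, B, D, E, F}.

6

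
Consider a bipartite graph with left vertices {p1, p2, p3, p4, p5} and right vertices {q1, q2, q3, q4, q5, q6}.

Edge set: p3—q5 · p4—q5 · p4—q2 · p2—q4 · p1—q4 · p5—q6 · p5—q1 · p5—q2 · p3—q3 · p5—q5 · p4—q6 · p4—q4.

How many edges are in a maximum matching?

For example, pair p1→q4, p3→q5, p4→q2, p5→q6.
The set {p1, p2} has only 1 neighbour ({q4}), so by Hall's theorem at most 4 of the 5 left vertices can be matched.

4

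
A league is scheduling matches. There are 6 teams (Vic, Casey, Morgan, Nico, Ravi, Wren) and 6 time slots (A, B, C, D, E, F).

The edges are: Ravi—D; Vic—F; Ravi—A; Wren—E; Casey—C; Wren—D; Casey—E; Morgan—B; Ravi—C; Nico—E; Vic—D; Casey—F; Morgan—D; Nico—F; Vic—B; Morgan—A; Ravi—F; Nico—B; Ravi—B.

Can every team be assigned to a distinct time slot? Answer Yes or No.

One maximum matching: Vic-F, Casey-C, Morgan-D, Nico-B, Ravi-A, Wren-E.
Every team is matched, so this is a perfect matching.

Yes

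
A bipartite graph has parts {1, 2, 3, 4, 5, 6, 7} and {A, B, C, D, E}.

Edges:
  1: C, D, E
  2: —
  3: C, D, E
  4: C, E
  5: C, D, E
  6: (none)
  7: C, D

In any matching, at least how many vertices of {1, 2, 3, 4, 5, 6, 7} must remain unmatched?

One maximum matching: 1-D, 3-C, 4-E.
The set {1, 2, 3, 4, 5, 6, 7} has only 3 neighbours ({C, D, E}), so by Hall's theorem at most 3 of the 7 left vertices can be matched.
That matches 3 of the 7, leaving 4 unmatched; no matching can do better.

4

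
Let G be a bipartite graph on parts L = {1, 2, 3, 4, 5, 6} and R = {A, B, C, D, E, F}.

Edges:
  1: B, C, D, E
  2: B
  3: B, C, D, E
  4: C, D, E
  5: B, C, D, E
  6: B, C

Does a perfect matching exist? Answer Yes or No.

No

The set {1, 2, 3, 4, 5, 6} has only 4 neighbours ({B, C, D, E}), so by Hall's theorem at most 4 of the 6 left vertices can be matched.
Hence no matching covers every left vertex.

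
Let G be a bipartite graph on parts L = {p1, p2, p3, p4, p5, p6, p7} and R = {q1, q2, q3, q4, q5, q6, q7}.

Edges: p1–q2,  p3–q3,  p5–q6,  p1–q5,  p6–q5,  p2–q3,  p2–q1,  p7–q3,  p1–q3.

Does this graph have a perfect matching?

No

The set {p3, p4, p7} has only 1 neighbour ({q3}), so by Hall's theorem at most 5 of the 7 left vertices can be matched.
Hence no matching covers every left vertex.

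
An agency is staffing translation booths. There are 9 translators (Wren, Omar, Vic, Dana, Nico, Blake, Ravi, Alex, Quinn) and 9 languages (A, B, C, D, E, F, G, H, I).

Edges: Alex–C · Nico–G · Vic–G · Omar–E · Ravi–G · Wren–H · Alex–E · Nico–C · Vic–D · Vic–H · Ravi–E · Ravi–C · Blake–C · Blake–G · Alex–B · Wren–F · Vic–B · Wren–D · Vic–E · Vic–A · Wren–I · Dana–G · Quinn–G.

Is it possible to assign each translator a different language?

No

The set {Omar, Dana, Nico, Blake, Ravi, Quinn} has only 3 neighbours ({C, E, G}), so by Hall's theorem at most 6 of the 9 translators can be matched.
Hence no matching covers every translator.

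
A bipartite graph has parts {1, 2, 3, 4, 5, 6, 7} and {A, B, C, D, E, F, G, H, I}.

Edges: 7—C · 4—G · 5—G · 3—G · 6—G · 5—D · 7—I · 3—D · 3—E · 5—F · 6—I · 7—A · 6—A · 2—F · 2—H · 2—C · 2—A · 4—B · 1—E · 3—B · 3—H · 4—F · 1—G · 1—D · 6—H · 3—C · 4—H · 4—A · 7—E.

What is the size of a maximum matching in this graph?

7

One maximum matching: 1-D, 2-C, 3-E, 4-A, 5-F, 6-G, 7-I.
This saturates every left vertex, so 7 is the maximum.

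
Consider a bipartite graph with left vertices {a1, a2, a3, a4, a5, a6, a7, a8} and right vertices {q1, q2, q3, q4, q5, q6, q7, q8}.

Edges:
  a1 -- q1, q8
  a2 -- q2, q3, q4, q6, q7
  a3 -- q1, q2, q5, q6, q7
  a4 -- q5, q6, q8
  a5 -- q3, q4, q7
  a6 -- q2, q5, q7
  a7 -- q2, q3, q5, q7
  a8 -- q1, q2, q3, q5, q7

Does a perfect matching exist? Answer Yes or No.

Yes

One maximum matching: a1→q1, a2→q4, a3→q6, a4→q8, a5→q3, a6→q2, a7→q5, a8→q7.
Every left vertex is matched, so this is a perfect matching.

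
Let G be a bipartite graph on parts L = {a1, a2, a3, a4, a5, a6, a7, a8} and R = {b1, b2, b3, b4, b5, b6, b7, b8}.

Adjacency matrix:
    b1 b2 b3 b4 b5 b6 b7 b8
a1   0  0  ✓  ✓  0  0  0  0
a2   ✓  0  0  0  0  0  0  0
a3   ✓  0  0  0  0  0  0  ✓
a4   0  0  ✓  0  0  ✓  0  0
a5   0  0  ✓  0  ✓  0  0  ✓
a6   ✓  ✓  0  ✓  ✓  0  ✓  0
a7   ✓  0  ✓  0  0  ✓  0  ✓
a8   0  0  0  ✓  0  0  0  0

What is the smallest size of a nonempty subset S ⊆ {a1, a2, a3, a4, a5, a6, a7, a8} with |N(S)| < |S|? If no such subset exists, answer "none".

6

Take S = {a1, a2, a3, a4, a7, a8}. Its neighbourhood is {b1, b3, b4, b6, b8}, so |N(S)| = 5 < |S| = 6.
Every subset of size less than 6 has at least as many neighbours as members, so 6 is the minimum.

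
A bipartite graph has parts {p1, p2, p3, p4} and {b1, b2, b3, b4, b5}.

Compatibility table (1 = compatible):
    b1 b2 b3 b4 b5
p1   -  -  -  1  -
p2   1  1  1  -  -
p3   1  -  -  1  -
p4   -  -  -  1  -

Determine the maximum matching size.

One maximum matching: p1–b4, p2–b3, p3–b1.
The set {p1, p4} has only 1 neighbour ({b4}), so by Hall's theorem at most 3 of the 4 left vertices can be matched.

3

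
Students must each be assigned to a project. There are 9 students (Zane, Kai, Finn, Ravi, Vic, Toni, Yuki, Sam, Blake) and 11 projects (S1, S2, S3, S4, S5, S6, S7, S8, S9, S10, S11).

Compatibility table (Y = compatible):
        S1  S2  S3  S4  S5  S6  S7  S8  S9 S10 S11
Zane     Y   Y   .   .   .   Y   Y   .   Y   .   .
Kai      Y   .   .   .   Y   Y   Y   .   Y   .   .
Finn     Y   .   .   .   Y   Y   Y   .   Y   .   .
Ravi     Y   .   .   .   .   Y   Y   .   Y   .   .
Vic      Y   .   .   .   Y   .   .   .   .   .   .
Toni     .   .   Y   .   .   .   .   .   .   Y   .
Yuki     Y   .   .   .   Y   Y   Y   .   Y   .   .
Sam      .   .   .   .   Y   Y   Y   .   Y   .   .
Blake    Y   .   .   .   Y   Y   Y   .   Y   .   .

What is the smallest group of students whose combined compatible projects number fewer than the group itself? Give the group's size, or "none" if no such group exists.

Take S = {Kai, Finn, Ravi, Vic, Yuki, Sam}. Its neighbourhood is {S1, S5, S6, S7, S9}, so |N(S)| = 5 < |S| = 6.
Every subset of size less than 6 has at least as many neighbours as members, so 6 is the minimum.

6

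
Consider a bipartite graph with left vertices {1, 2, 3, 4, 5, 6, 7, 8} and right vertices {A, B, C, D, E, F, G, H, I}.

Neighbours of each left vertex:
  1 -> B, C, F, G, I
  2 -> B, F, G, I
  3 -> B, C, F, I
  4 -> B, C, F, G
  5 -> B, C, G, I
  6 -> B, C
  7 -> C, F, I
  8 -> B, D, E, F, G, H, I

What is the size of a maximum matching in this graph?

A valid assignment of size 6: 1→I, 2→G, 3→C, 4→F, 5→B, 8→E.
The set {1, 2, 3, 4, 5, 6, 7} has only 5 neighbours ({B, C, F, G, I}), so by Hall's theorem at most 6 of the 8 left vertices can be matched.

6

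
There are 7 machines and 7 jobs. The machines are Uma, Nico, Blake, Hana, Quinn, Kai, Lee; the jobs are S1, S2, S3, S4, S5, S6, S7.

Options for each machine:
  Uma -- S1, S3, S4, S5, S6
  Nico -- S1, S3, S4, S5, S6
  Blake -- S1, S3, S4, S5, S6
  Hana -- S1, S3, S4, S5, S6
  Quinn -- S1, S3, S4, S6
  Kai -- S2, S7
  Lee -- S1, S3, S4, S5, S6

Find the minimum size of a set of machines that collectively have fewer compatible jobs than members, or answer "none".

6

Take S = {Uma, Nico, Blake, Hana, Quinn, Lee}. Its neighbourhood is {S1, S3, S4, S5, S6}, so |N(S)| = 5 < |S| = 6.
Every subset of size less than 6 has at least as many neighbours as members, so 6 is the minimum.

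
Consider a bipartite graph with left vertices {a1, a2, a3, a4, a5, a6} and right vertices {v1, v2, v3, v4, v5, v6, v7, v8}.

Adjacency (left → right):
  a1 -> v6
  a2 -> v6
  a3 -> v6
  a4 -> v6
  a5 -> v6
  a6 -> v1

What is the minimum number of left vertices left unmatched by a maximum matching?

4

One maximum matching: a1–v6, a6–v1.
The set {a1, a2, a3, a4, a5} has only 1 neighbour ({v6}), so by Hall's theorem at most 2 of the 6 left vertices can be matched.
That matches 2 of the 6, leaving 4 unmatched; no matching can do better.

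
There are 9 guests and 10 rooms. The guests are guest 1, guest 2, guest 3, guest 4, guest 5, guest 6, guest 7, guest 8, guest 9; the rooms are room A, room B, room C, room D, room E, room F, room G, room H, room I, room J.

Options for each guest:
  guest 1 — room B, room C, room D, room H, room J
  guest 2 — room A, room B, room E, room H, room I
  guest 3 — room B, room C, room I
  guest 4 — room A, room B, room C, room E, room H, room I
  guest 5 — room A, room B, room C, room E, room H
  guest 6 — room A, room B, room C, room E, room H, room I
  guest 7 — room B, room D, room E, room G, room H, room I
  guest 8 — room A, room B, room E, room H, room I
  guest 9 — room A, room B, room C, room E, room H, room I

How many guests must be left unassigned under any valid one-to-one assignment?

One maximum matching: guest 1→room J, guest 2→room H, guest 3→room B, guest 4→room A, guest 5→room E, guest 6→room C, guest 7→room D, guest 8→room I.
The set {guest 2, guest 3, guest 4, guest 5, guest 6, guest 8, guest 9} has only 6 neighbours ({room A, room B, room C, room E, room H, room I}), so by Hall's theorem at most 8 of the 9 guests can be matched.
That matches 8 of the 9, leaving 1 unmatched; no matching can do better.

1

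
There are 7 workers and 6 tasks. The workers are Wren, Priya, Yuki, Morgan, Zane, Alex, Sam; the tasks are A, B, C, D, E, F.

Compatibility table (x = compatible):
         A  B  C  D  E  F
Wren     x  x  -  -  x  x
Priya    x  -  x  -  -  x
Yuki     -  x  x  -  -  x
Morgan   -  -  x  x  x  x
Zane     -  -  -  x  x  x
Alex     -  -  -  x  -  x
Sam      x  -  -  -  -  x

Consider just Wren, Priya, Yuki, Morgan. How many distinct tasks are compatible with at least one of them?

6

The union of neighbours of {Wren, Priya, Yuki, Morgan} is {A, B, C, D, E, F}, which has 6 elements.
Since |N(S)| = 6 ≥ |S| = 4, Hall's condition holds for this subset.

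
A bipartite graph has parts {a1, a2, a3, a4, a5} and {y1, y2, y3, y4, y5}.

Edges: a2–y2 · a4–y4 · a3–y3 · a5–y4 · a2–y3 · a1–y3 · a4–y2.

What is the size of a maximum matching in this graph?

A valid assignment of size 3: a1→y3, a2→y2, a4→y4.
The set {a1, a2, a3, a4, a5} has only 3 neighbours ({y2, y3, y4}), so by Hall's theorem at most 3 of the 5 left vertices can be matched.

3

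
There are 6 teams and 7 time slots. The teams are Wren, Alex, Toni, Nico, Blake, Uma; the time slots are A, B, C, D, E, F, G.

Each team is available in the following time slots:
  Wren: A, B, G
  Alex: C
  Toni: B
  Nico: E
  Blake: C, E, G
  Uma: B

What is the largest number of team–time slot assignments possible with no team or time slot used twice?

5

For example, pair Wren-A, Alex-C, Toni-B, Nico-E, Blake-G.
The set {Toni, Uma} has only 1 neighbour ({B}), so by Hall's theorem at most 5 of the 6 teams can be matched.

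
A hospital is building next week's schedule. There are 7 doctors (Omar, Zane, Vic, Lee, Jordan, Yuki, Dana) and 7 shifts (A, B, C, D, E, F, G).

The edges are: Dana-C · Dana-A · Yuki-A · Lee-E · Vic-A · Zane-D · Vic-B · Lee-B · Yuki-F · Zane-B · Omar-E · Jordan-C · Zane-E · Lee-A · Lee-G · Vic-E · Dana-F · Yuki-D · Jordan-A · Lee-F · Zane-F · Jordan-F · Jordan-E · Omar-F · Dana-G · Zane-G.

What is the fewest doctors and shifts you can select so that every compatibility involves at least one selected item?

The 7 edges Omar–E, Zane–G, Vic–B, Lee–A, Jordan–C, Yuki–D, Dana–F form a matching, so any vertex cover needs at least 7 vertices (one per matched edge).
Conversely {Omar, Zane, Vic, Lee, Jordan, Yuki, Dana} meets every edge and has exactly 7 vertices, so 7 is optimal.

7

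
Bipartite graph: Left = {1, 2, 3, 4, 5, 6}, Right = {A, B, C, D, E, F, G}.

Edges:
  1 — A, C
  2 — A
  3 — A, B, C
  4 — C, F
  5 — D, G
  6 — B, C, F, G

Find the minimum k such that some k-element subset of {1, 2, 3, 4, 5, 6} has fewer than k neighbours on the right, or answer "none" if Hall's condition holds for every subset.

none

A matching saturating every left vertex exists, for instance 1→C, 2→A, 3→B, 4→F, 5→D, 6→G.
By Hall's marriage theorem, this means |N(S)| ≥ |S| for every subset S, so no violating subset exists.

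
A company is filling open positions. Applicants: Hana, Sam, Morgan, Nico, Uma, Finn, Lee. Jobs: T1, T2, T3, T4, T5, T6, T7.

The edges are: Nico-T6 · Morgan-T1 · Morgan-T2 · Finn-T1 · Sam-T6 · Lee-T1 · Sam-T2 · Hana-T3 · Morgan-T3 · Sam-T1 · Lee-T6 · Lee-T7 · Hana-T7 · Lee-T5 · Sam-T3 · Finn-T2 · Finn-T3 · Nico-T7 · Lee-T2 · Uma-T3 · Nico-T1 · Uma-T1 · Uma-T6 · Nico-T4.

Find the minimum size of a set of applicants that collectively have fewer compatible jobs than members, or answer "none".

none

A matching saturating every applicant exists, for instance Hana→T7, Sam→T6, Morgan→T3, Nico→T4, Uma→T1, Finn→T2, Lee→T5.
By Hall's marriage theorem, this means |N(S)| ≥ |S| for every subset S, so no violating subset exists.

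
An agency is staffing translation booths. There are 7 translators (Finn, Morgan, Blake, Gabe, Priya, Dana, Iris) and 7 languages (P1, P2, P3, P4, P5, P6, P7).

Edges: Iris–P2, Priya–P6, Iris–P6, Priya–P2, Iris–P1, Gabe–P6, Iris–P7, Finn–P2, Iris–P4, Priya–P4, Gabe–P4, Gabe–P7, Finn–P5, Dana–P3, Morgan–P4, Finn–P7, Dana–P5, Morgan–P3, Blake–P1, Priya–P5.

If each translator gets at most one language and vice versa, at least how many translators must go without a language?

A valid assignment of size 7: Finn→P7, Morgan→P4, Blake→P1, Gabe→P6, Priya→P5, Dana→P3, Iris→P2.
This saturates every translator, so 7 is the maximum.
That matches 7 of the 7, leaving 0 unmatched; no matching can do better.

0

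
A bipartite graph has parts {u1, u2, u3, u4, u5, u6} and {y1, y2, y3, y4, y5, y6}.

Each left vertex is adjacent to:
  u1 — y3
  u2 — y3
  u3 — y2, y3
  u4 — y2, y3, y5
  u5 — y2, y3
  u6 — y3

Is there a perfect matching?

The set {u1, u2, u3, u5, u6} has only 2 neighbours ({y2, y3}), so by Hall's theorem at most 3 of the 6 left vertices can be matched.
Hence no matching covers every left vertex.

No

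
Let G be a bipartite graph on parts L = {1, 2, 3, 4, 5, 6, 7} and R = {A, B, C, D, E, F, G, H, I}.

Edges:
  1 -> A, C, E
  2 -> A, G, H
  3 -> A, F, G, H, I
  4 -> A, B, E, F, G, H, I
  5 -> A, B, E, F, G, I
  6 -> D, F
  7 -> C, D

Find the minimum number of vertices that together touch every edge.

7

The 7 edges 1–E, 2–H, 3–A, 4–G, 5–B, 6–F, 7–C form a matching, so any vertex cover needs at least 7 vertices (one per matched edge).
Conversely {1, 2, 3, 4, 5, 6, 7} meets every edge and has exactly 7 vertices, so 7 is optimal.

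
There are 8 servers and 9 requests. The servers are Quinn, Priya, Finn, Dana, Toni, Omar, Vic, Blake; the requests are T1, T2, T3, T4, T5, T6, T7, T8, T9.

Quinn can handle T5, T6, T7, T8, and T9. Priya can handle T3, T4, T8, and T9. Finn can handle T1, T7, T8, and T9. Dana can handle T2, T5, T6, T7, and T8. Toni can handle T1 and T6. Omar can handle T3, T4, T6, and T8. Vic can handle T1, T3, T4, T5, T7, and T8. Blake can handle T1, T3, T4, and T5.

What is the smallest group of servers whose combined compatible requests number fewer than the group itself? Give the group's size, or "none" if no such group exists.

A matching saturating every server exists, for instance Quinn→T5, Priya→T8, Finn→T9, Dana→T2, Toni→T1, Omar→T6, Vic→T7, Blake→T4.
By Hall's marriage theorem, this means |N(S)| ≥ |S| for every subset S, so no violating subset exists.

none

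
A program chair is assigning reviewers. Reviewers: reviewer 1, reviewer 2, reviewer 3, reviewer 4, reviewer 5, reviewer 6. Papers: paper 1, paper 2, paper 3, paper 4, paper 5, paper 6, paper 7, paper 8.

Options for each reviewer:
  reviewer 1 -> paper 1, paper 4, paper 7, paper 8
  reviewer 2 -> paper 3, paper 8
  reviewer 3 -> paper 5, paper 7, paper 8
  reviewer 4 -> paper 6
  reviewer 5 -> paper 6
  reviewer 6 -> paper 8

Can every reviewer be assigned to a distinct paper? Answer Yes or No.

The set {reviewer 4, reviewer 5} has only 1 neighbour ({paper 6}), so by Hall's theorem at most 5 of the 6 reviewers can be matched.
Hence no matching covers every reviewer.

No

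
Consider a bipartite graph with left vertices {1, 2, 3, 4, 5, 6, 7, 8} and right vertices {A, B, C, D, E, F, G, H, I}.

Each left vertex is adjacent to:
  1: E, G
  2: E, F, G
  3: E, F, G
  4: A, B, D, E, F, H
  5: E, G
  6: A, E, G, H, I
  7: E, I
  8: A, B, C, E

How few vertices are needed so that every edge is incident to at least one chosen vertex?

A maximum matching has 7 edges (e.g. 1–G, 2–F, 3–E, 4–H, 6–A, 7–I, 8–B).
By König's theorem the minimum vertex cover has the same size. One such cover is {4, 6, 7, 8, E, F, G}.

7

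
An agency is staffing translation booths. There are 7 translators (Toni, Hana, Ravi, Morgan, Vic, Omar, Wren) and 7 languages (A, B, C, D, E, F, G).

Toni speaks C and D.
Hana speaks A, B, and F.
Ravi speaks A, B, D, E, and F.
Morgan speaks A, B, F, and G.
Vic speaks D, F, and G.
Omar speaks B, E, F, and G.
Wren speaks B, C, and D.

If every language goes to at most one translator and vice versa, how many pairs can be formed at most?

7

One maximum matching: Toni-C, Hana-F, Ravi-A, Morgan-G, Vic-D, Omar-E, Wren-B.
This saturates every translator, so 7 is the maximum.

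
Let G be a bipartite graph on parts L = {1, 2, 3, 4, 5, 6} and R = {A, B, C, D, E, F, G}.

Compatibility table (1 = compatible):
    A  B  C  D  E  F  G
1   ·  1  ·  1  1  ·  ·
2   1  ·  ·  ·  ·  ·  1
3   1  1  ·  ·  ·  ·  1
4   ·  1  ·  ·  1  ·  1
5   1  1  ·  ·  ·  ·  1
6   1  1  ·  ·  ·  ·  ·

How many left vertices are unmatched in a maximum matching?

For example, pair 1→D, 2→A, 3→G, 4→E, 5→B.
The set {2, 3, 5, 6} has only 3 neighbours ({A, B, G}), so by Hall's theorem at most 5 of the 6 left vertices can be matched.
That matches 5 of the 6, leaving 1 unmatched; no matching can do better.

1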